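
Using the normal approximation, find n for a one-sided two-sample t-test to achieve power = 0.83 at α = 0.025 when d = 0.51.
n = 66 per group

Sample size formula (two-sample t-test, normal approximation):
n = 2 · ((z_α + z_β) / d)²

z_α = 1.960 (for α = 0.025, one-sided)
z_β = 0.954 (for power = 0.83)
d = 0.51

n = 2 · ((1.960 + 0.954) / 0.51)²
n = 2 · (5.714)²
n ≈ 65.30
Round up to the next whole number: n = 66 per group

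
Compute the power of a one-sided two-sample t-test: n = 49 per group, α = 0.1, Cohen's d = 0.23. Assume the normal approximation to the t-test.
Power ≈ 0.44

Power calculation (two-sample t-test, normal approximation):
z_β = d · √(n/2) - z_α
z_β = 0.23 · √(49/2) - 1.282
z_β = 0.23 · 4.950 - 1.282
z_β = -0.143

Power = Φ(z_β) = Φ(-0.143) ≈ 0.443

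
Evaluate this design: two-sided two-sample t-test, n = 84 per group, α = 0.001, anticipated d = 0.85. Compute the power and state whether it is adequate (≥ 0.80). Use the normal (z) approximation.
Power ≈ 0.99; the study is adequately powered (power ≥ 0.80)

Power calculation (two-sample t-test, normal approximation):
z_β = d · √(n/2) - z_{α/2}
z_β = 0.85 · √(84/2) - 3.291
z_β = 0.85 · 6.481 - 3.291
z_β = 2.218

Power = Φ(z_β) = Φ(2.218) ≈ 0.987

Effect size d = 0.85 is large by Cohen's convention (0.2/0.5/0.8).

Threshold: power ≥ 0.80 is conventionally adequate.
Power ≈ 0.99 → the study is adequately powered (power ≥ 0.80).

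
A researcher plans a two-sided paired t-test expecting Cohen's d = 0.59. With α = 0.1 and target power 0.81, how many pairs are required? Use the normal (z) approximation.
n = 19 pairs

Sample size formula (paired t-test, normal approximation):
n = ((z_{α/2} + z_β) / d)²

z_{α/2} = 1.645 (for α = 0.1, two-sided)
z_β = 0.878 (for power = 0.81)
d = 0.59

n = ((1.645 + 0.878) / 0.59)²
n = (4.276)²
n ≈ 18.28
Round up to the next whole number: n = 19 pairs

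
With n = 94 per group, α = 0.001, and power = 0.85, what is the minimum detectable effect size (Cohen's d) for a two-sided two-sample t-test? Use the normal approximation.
d ≈ 0.63

Minimum detectable effect (two-sample t-test, normal approximation):
d = (z_{α/2} + z_β) / √(n/2)
d = (3.291 + 1.036) / √(94/2)
d = 4.327 / 6.856
d ≈ 0.63

By Cohen's convention (0.2 small / 0.5 medium / 0.8 large): medium effect.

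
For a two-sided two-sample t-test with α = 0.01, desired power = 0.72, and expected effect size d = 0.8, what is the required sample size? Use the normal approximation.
n = 32 per group

Sample size formula (two-sample t-test, normal approximation):
n = 2 · ((z_{α/2} + z_β) / d)²

z_{α/2} = 2.576 (for α = 0.01, two-sided)
z_β = 0.583 (for power = 0.72)
d = 0.8

n = 2 · ((2.576 + 0.583) / 0.8)²
n = 2 · (3.949)²
n ≈ 31.19
Round up to the next whole number: n = 32 per group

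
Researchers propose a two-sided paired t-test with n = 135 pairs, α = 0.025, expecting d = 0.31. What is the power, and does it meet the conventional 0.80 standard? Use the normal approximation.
Power ≈ 0.91; the study is adequately powered (power ≥ 0.80)

Power calculation (paired t-test, normal approximation):
z_β = d · √n - z_{α/2}
z_β = 0.31 · √135 - 2.241
z_β = 0.31 · 11.619 - 2.241
z_β = 1.360

Power = Φ(z_β) = Φ(1.360) ≈ 0.913

Effect size d = 0.31 is small by Cohen's convention (0.2/0.5/0.8).

Threshold: power ≥ 0.80 is conventionally adequate.
Power ≈ 0.91 → the study is adequately powered (power ≥ 0.80).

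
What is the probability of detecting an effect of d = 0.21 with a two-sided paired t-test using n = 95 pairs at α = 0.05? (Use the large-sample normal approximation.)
Power ≈ 0.53

Power calculation (paired t-test, normal approximation):
z_β = d · √n - z_{α/2}
z_β = 0.21 · √95 - 1.960
z_β = 0.21 · 9.747 - 1.960
z_β = 0.087

Power = Φ(z_β) = Φ(0.087) ≈ 0.535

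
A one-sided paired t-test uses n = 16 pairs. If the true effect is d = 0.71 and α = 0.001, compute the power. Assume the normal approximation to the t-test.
Power ≈ 0.40

Power calculation (paired t-test, normal approximation):
z_β = d · √n - z_α
z_β = 0.71 · √16 - 3.090
z_β = 0.71 · 4.000 - 3.090
z_β = -0.250

Power = Φ(z_β) = Φ(-0.250) ≈ 0.401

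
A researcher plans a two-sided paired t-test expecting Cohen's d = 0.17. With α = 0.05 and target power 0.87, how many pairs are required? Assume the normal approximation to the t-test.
n = 330 pairs

Sample size formula (paired t-test, normal approximation):
n = ((z_{α/2} + z_β) / d)²

z_{α/2} = 1.960 (for α = 0.05, two-sided)
z_β = 1.126 (for power = 0.87)
d = 0.17

n = ((1.960 + 1.126) / 0.17)²
n = (18.153)²
n ≈ 329.53
Round up to the next whole number: n = 330 pairs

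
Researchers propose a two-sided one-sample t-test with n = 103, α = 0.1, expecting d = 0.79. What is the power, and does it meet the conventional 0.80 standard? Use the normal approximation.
Power ≈ 1.00; the study is adequately powered (power ≥ 0.80)

Power calculation (one-sample t-test, normal approximation):
z_β = d · √n - z_{α/2}
z_β = 0.79 · √103 - 1.645
z_β = 0.79 · 10.149 - 1.645
z_β = 6.373

Power = Φ(z_β) = Φ(6.373) ≈ 1.000

Effect size d = 0.79 is medium by Cohen's convention (0.2/0.5/0.8).

Threshold: power ≥ 0.80 is conventionally adequate.
Power ≈ 1.00 → the study is adequately powered (power ≥ 0.80).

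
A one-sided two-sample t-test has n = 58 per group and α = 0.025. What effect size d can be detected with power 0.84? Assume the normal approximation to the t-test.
d ≈ 0.55

Minimum detectable effect (two-sample t-test, normal approximation):
d = (z_α + z_β) / √(n/2)
d = (1.960 + 0.994) / √(58/2)
d = 2.954 / 5.385
d ≈ 0.55

By Cohen's convention (0.2 small / 0.5 medium / 0.8 large): medium effect.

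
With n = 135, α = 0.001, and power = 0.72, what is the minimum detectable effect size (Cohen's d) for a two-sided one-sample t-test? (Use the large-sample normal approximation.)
d ≈ 0.33

Minimum detectable effect (one-sample t-test, normal approximation):
d = (z_{α/2} + z_β) / √n
d = (3.291 + 0.583) / √135
d = 3.873 / 11.619
d ≈ 0.33

By Cohen's convention (0.2 small / 0.5 medium / 0.8 large): small effect.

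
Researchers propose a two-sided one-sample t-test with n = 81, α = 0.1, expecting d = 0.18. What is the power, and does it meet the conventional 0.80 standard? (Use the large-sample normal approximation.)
Power ≈ 0.49; the study is underpowered (power < 0.80)

Power calculation (one-sample t-test, normal approximation):
z_β = d · √n - z_{α/2}
z_β = 0.18 · √81 - 1.645
z_β = 0.18 · 9.000 - 1.645
z_β = -0.025

Power = Φ(z_β) = Φ(-0.025) ≈ 0.490

Effect size d = 0.18 is very small by Cohen's convention (0.2/0.5/0.8).

Threshold: power ≥ 0.80 is conventionally adequate.
Power ≈ 0.49 → the study is underpowered (power < 0.80).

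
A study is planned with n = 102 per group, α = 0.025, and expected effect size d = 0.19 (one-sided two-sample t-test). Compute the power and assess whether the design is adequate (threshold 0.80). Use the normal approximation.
Power ≈ 0.27; the study is underpowered (power < 0.80)

Power calculation (two-sample t-test, normal approximation):
z_β = d · √(n/2) - z_α
z_β = 0.19 · √(102/2) - 1.960
z_β = 0.19 · 7.141 - 1.960
z_β = -0.603

Power = Φ(z_β) = Φ(-0.603) ≈ 0.273

Effect size d = 0.19 is very small by Cohen's convention (0.2/0.5/0.8).

Threshold: power ≥ 0.80 is conventionally adequate.
Power ≈ 0.27 → the study is underpowered (power < 0.80).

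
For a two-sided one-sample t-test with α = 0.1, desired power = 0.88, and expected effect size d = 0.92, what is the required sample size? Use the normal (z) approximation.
n = 10

Sample size formula (one-sample t-test, normal approximation):
n = ((z_{α/2} + z_β) / d)²

z_{α/2} = 1.645 (for α = 0.1, two-sided)
z_β = 1.175 (for power = 0.88)
d = 0.92

n = ((1.645 + 1.175) / 0.92)²
n = (3.065)²
n ≈ 9.39
Round up to the next whole number: n = 10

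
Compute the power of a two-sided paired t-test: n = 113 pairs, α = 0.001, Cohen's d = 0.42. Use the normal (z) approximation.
Power ≈ 0.88

Power calculation (paired t-test, normal approximation):
z_β = d · √n - z_{α/2}
z_β = 0.42 · √113 - 3.291
z_β = 0.42 · 10.630 - 3.291
z_β = 1.174

Power = Φ(z_β) = Φ(1.174) ≈ 0.880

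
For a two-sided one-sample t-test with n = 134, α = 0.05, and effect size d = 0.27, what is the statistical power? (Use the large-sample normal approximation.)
Power ≈ 0.88

Power calculation (one-sample t-test, normal approximation):
z_β = d · √n - z_{α/2}
z_β = 0.27 · √134 - 1.960
z_β = 0.27 · 11.576 - 1.960
z_β = 1.166

Power = Φ(z_β) = Φ(1.166) ≈ 0.878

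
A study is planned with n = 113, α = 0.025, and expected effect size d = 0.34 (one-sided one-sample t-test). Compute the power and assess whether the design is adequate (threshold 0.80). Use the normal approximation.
Power ≈ 0.95; the study is adequately powered (power ≥ 0.80)

Power calculation (one-sample t-test, normal approximation):
z_β = d · √n - z_α
z_β = 0.34 · √113 - 1.960
z_β = 0.34 · 10.630 - 1.960
z_β = 1.654

Power = Φ(z_β) = Φ(1.654) ≈ 0.951

Effect size d = 0.34 is small by Cohen's convention (0.2/0.5/0.8).

Threshold: power ≥ 0.80 is conventionally adequate.
Power ≈ 0.95 → the study is adequately powered (power ≥ 0.80).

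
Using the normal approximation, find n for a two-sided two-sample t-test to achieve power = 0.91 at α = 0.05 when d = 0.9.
n = 27 per group

Sample size formula (two-sample t-test, normal approximation):
n = 2 · ((z_{α/2} + z_β) / d)²

z_{α/2} = 1.960 (for α = 0.05, two-sided)
z_β = 1.341 (for power = 0.91)
d = 0.9

n = 2 · ((1.960 + 1.341) / 0.9)²
n = 2 · (3.668)²
n ≈ 26.91
Round up to the next whole number: n = 27 per group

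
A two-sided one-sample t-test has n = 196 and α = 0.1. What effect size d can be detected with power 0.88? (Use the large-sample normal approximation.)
d ≈ 0.20

Minimum detectable effect (one-sample t-test, normal approximation):
d = (z_{α/2} + z_β) / √n
d = (1.645 + 1.175) / √196
d = 2.820 / 14.000
d ≈ 0.20

By Cohen's convention (0.2 small / 0.5 medium / 0.8 large): small effect.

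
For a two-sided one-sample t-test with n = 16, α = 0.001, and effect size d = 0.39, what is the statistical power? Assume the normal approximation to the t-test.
Power ≈ 0.04

Power calculation (one-sample t-test, normal approximation):
z_β = d · √n - z_{α/2}
z_β = 0.39 · √16 - 3.291
z_β = 0.39 · 4.000 - 3.291
z_β = -1.731

Power = Φ(z_β) = Φ(-1.731) ≈ 0.042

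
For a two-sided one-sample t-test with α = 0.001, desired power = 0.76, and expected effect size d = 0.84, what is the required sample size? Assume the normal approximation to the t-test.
n = 23

Sample size formula (one-sample t-test, normal approximation):
n = ((z_{α/2} + z_β) / d)²

z_{α/2} = 3.291 (for α = 0.001, two-sided)
z_β = 0.706 (for power = 0.76)
d = 0.84

n = ((3.291 + 0.706) / 0.84)²
n = (4.758)²
n ≈ 22.64
Round up to the next whole number: n = 23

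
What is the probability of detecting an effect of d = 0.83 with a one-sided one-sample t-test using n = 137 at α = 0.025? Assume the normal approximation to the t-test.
Power ≈ 1.00

Power calculation (one-sample t-test, normal approximation):
z_β = d · √n - z_α
z_β = 0.83 · √137 - 1.960
z_β = 0.83 · 11.705 - 1.960
z_β = 7.755

Power = Φ(z_β) = Φ(7.755) ≈ 1.000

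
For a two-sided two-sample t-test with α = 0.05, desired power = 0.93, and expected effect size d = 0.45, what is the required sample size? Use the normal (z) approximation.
n = 117 per group

Sample size formula (two-sample t-test, normal approximation):
n = 2 · ((z_{α/2} + z_β) / d)²

z_{α/2} = 1.960 (for α = 0.05, two-sided)
z_β = 1.476 (for power = 0.93)
d = 0.45

n = 2 · ((1.960 + 1.476) / 0.45)²
n = 2 · (7.636)²
n ≈ 116.62
Round up to the next whole number: n = 117 per group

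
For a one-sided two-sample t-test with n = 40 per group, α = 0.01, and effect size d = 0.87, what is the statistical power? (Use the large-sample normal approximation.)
Power ≈ 0.94

Power calculation (two-sample t-test, normal approximation):
z_β = d · √(n/2) - z_α
z_β = 0.87 · √(40/2) - 2.326
z_β = 0.87 · 4.472 - 2.326
z_β = 1.564

Power = Φ(z_β) = Φ(1.564) ≈ 0.941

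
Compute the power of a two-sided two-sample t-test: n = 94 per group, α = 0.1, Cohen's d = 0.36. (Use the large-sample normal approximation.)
Power ≈ 0.79

Power calculation (two-sample t-test, normal approximation):
z_β = d · √(n/2) - z_{α/2}
z_β = 0.36 · √(94/2) - 1.645
z_β = 0.36 · 6.856 - 1.645
z_β = 0.823

Power = Φ(z_β) = Φ(0.823) ≈ 0.795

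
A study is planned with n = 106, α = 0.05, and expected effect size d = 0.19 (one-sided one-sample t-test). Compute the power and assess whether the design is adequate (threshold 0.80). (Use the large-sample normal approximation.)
Power ≈ 0.62; the study is underpowered (power < 0.80)

Power calculation (one-sample t-test, normal approximation):
z_β = d · √n - z_α
z_β = 0.19 · √106 - 1.645
z_β = 0.19 · 10.296 - 1.645
z_β = 0.311

Power = Φ(z_β) = Φ(0.311) ≈ 0.622

Effect size d = 0.19 is very small by Cohen's convention (0.2/0.5/0.8).

Threshold: power ≥ 0.80 is conventionally adequate.
Power ≈ 0.62 → the study is underpowered (power < 0.80).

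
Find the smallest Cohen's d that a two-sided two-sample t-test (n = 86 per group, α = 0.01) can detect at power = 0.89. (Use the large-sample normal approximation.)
d ≈ 0.58

Minimum detectable effect (two-sample t-test, normal approximation):
d = (z_{α/2} + z_β) / √(n/2)
d = (2.576 + 1.227) / √(86/2)
d = 3.802 / 6.557
d ≈ 0.58

By Cohen's convention (0.2 small / 0.5 medium / 0.8 large): medium effect.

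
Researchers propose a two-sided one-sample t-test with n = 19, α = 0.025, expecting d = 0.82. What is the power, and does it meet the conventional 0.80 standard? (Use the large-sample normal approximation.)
Power ≈ 0.91; the study is adequately powered (power ≥ 0.80)

Power calculation (one-sample t-test, normal approximation):
z_β = d · √n - z_{α/2}
z_β = 0.82 · √19 - 2.241
z_β = 0.82 · 4.359 - 2.241
z_β = 1.333

Power = Φ(z_β) = Φ(1.333) ≈ 0.909

Effect size d = 0.82 is large by Cohen's convention (0.2/0.5/0.8).

Threshold: power ≥ 0.80 is conventionally adequate.
Power ≈ 0.91 → the study is adequately powered (power ≥ 0.80).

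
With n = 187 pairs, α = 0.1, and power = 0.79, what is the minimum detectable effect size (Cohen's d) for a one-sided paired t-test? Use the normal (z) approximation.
d ≈ 0.15

Minimum detectable effect (paired t-test, normal approximation):
d = (z_α + z_β) / √n
d = (1.282 + 0.806) / √187
d = 2.088 / 13.675
d ≈ 0.15

By Cohen's convention (0.2 small / 0.5 medium / 0.8 large): very small effect.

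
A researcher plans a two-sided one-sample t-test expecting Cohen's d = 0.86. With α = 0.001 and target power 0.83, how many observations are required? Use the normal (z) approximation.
n = 25

Sample size formula (one-sample t-test, normal approximation):
n = ((z_{α/2} + z_β) / d)²

z_{α/2} = 3.291 (for α = 0.001, two-sided)
z_β = 0.954 (for power = 0.83)
d = 0.86

n = ((3.291 + 0.954) / 0.86)²
n = (4.936)²
n ≈ 24.36
Round up to the next whole number: n = 25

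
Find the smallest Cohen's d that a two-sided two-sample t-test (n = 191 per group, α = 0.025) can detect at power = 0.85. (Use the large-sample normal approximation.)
d ≈ 0.34

Minimum detectable effect (two-sample t-test, normal approximation):
d = (z_{α/2} + z_β) / √(n/2)
d = (2.241 + 1.036) / √(191/2)
d = 3.278 / 9.772
d ≈ 0.34

By Cohen's convention (0.2 small / 0.5 medium / 0.8 large): small effect.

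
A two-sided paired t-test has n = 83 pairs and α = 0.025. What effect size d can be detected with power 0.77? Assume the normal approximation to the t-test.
d ≈ 0.33

Minimum detectable effect (paired t-test, normal approximation):
d = (z_{α/2} + z_β) / √n
d = (2.241 + 0.739) / √83
d = 2.980 / 9.110
d ≈ 0.33

By Cohen's convention (0.2 small / 0.5 medium / 0.8 large): small effect.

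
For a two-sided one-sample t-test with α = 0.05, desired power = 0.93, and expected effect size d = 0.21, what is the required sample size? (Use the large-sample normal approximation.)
n = 268

Sample size formula (one-sample t-test, normal approximation):
n = ((z_{α/2} + z_β) / d)²

z_{α/2} = 1.960 (for α = 0.05, two-sided)
z_β = 1.476 (for power = 0.93)
d = 0.21

n = ((1.960 + 1.476) / 0.21)²
n = (16.362)²
n ≈ 267.72
Round up to the next whole number: n = 268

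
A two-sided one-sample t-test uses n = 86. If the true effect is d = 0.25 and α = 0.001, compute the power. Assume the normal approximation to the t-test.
Power ≈ 0.17

Power calculation (one-sample t-test, normal approximation):
z_β = d · √n - z_{α/2}
z_β = 0.25 · √86 - 3.291
z_β = 0.25 · 9.274 - 3.291
z_β = -0.972

Power = Φ(z_β) = Φ(-0.972) ≈ 0.165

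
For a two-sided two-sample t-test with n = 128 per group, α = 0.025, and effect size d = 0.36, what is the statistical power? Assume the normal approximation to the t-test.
Power ≈ 0.74

Power calculation (two-sample t-test, normal approximation):
z_β = d · √(n/2) - z_{α/2}
z_β = 0.36 · √(128/2) - 2.241
z_β = 0.36 · 8.000 - 2.241
z_β = 0.639

Power = Φ(z_β) = Φ(0.639) ≈ 0.738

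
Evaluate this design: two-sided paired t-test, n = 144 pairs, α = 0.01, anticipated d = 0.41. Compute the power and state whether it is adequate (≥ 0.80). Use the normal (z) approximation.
Power ≈ 0.99; the study is adequately powered (power ≥ 0.80)

Power calculation (paired t-test, normal approximation):
z_β = d · √n - z_{α/2}
z_β = 0.41 · √144 - 2.576
z_β = 0.41 · 12.000 - 2.576
z_β = 2.344

Power = Φ(z_β) = Φ(2.344) ≈ 0.990

Effect size d = 0.41 is small by Cohen's convention (0.2/0.5/0.8).

Threshold: power ≥ 0.80 is conventionally adequate.
Power ≈ 0.99 → the study is adequately powered (power ≥ 0.80).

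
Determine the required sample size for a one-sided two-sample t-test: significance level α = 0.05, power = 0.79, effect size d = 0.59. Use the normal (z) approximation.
n = 35 per group

Sample size formula (two-sample t-test, normal approximation):
n = 2 · ((z_α + z_β) / d)²

z_α = 1.645 (for α = 0.05, one-sided)
z_β = 0.806 (for power = 0.79)
d = 0.59

n = 2 · ((1.645 + 0.806) / 0.59)²
n = 2 · (4.154)²
n ≈ 34.51
Round up to the next whole number: n = 35 per group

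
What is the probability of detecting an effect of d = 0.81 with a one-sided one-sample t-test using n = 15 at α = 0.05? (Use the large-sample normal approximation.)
Power ≈ 0.93

Power calculation (one-sample t-test, normal approximation):
z_β = d · √n - z_α
z_β = 0.81 · √15 - 1.645
z_β = 0.81 · 3.873 - 1.645
z_β = 1.492

Power = Φ(z_β) = Φ(1.492) ≈ 0.932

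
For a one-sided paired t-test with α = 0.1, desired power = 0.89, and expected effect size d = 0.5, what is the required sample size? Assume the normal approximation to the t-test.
n = 26 pairs

Sample size formula (paired t-test, normal approximation):
n = ((z_α + z_β) / d)²

z_α = 1.282 (for α = 0.1, one-sided)
z_β = 1.227 (for power = 0.89)
d = 0.5

n = ((1.282 + 1.227) / 0.5)²
n = (5.018)²
n ≈ 25.18
Round up to the next whole number: n = 26 pairs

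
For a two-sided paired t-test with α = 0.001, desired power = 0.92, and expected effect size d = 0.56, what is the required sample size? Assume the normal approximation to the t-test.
n = 71 pairs

Sample size formula (paired t-test, normal approximation):
n = ((z_{α/2} + z_β) / d)²

z_{α/2} = 3.291 (for α = 0.001, two-sided)
z_β = 1.405 (for power = 0.92)
d = 0.56

n = ((3.291 + 1.405) / 0.56)²
n = (8.386)²
n ≈ 70.32
Round up to the next whole number: n = 71 pairs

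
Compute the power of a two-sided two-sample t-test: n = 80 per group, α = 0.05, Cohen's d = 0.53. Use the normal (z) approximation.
Power ≈ 0.92

Power calculation (two-sample t-test, normal approximation):
z_β = d · √(n/2) - z_{α/2}
z_β = 0.53 · √(80/2) - 1.960
z_β = 0.53 · 6.325 - 1.960
z_β = 1.392

Power = Φ(z_β) = Φ(1.392) ≈ 0.918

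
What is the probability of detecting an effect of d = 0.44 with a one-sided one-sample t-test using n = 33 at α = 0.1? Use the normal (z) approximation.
Power ≈ 0.89

Power calculation (one-sample t-test, normal approximation):
z_β = d · √n - z_α
z_β = 0.44 · √33 - 1.282
z_β = 0.44 · 5.745 - 1.282
z_β = 1.246

Power = Φ(z_β) = Φ(1.246) ≈ 0.894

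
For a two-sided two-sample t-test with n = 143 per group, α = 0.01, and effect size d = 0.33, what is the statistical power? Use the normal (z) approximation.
Power ≈ 0.58

Power calculation (two-sample t-test, normal approximation):
z_β = d · √(n/2) - z_{α/2}
z_β = 0.33 · √(143/2) - 2.576
z_β = 0.33 · 8.456 - 2.576
z_β = 0.215

Power = Φ(z_β) = Φ(0.215) ≈ 0.585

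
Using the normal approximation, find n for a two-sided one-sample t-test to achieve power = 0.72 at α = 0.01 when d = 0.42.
n = 57

Sample size formula (one-sample t-test, normal approximation):
n = ((z_{α/2} + z_β) / d)²

z_{α/2} = 2.576 (for α = 0.01, two-sided)
z_β = 0.583 (for power = 0.72)
d = 0.42

n = ((2.576 + 0.583) / 0.42)²
n = (7.521)²
n ≈ 56.57
Round up to the next whole number: n = 57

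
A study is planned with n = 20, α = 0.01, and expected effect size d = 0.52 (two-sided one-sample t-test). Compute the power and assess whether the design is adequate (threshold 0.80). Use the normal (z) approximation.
Power ≈ 0.40; the study is underpowered (power < 0.80)

Power calculation (one-sample t-test, normal approximation):
z_β = d · √n - z_{α/2}
z_β = 0.52 · √20 - 2.576
z_β = 0.52 · 4.472 - 2.576
z_β = -0.250

Power = Φ(z_β) = Φ(-0.250) ≈ 0.401

Effect size d = 0.52 is medium by Cohen's convention (0.2/0.5/0.8).

Threshold: power ≥ 0.80 is conventionally adequate.
Power ≈ 0.40 → the study is underpowered (power < 0.80).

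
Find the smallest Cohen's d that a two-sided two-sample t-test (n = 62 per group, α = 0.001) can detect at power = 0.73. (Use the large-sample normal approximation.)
d ≈ 0.70

Minimum detectable effect (two-sample t-test, normal approximation):
d = (z_{α/2} + z_β) / √(n/2)
d = (3.291 + 0.613) / √(62/2)
d = 3.903 / 5.568
d ≈ 0.70

By Cohen's convention (0.2 small / 0.5 medium / 0.8 large): medium effect.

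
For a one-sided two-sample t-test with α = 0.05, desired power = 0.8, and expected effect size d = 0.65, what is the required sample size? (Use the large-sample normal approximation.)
n = 30 per group

Sample size formula (two-sample t-test, normal approximation):
n = 2 · ((z_α + z_β) / d)²

z_α = 1.645 (for α = 0.05, one-sided)
z_β = 0.842 (for power = 0.8)
d = 0.65

n = 2 · ((1.645 + 0.842) / 0.65)²
n = 2 · (3.826)²
n ≈ 29.28
Round up to the next whole number: n = 30 per group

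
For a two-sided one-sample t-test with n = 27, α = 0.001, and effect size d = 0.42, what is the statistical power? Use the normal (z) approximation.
Power ≈ 0.13

Power calculation (one-sample t-test, normal approximation):
z_β = d · √n - z_{α/2}
z_β = 0.42 · √27 - 3.291
z_β = 0.42 · 5.196 - 3.291
z_β = -1.108

Power = Φ(z_β) = Φ(-1.108) ≈ 0.134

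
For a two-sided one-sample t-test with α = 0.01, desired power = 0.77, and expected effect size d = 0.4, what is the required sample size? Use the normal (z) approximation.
n = 69

Sample size formula (one-sample t-test, normal approximation):
n = ((z_{α/2} + z_β) / d)²

z_{α/2} = 2.576 (for α = 0.01, two-sided)
z_β = 0.739 (for power = 0.77)
d = 0.4

n = ((2.576 + 0.739) / 0.4)²
n = (8.288)²
n ≈ 68.69
Round up to the next whole number: n = 69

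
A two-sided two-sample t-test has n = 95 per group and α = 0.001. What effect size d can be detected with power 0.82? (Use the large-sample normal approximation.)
d ≈ 0.61

Minimum detectable effect (two-sample t-test, normal approximation):
d = (z_{α/2} + z_β) / √(n/2)
d = (3.291 + 0.915) / √(95/2)
d = 4.206 / 6.892
d ≈ 0.61

By Cohen's convention (0.2 small / 0.5 medium / 0.8 large): medium effect.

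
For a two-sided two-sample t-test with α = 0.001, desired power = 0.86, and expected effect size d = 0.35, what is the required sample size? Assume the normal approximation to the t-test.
n = 312 per group

Sample size formula (two-sample t-test, normal approximation):
n = 2 · ((z_{α/2} + z_β) / d)²

z_{α/2} = 3.291 (for α = 0.001, two-sided)
z_β = 1.080 (for power = 0.86)
d = 0.35

n = 2 · ((3.291 + 1.080) / 0.35)²
n = 2 · (12.489)²
n ≈ 311.95
Round up to the next whole number: n = 312 per group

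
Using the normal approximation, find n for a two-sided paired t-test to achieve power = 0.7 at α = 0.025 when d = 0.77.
n = 13 pairs

Sample size formula (paired t-test, normal approximation):
n = ((z_{α/2} + z_β) / d)²

z_{α/2} = 2.241 (for α = 0.025, two-sided)
z_β = 0.524 (for power = 0.7)
d = 0.77

n = ((2.241 + 0.524) / 0.77)²
n = (3.591)²
n ≈ 12.90
Round up to the next whole number: n = 13 pairs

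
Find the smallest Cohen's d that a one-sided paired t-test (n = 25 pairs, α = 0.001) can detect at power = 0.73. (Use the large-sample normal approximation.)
d ≈ 0.74

Minimum detectable effect (paired t-test, normal approximation):
d = (z_α + z_β) / √n
d = (3.090 + 0.613) / √25
d = 3.703 / 5.000
d ≈ 0.74

By Cohen's convention (0.2 small / 0.5 medium / 0.8 large): medium effect.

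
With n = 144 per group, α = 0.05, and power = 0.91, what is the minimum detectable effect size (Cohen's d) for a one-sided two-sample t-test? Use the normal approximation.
d ≈ 0.35

Minimum detectable effect (two-sample t-test, normal approximation):
d = (z_α + z_β) / √(n/2)
d = (1.645 + 1.341) / √(144/2)
d = 2.986 / 8.485
d ≈ 0.35

By Cohen's convention (0.2 small / 0.5 medium / 0.8 large): small effect.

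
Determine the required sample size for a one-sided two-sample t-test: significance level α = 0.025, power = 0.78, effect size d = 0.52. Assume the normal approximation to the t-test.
n = 56 per group

Sample size formula (two-sample t-test, normal approximation):
n = 2 · ((z_α + z_β) / d)²

z_α = 1.960 (for α = 0.025, one-sided)
z_β = 0.772 (for power = 0.78)
d = 0.52

n = 2 · ((1.960 + 0.772) / 0.52)²
n = 2 · (5.254)²
n ≈ 55.21
Round up to the next whole number: n = 56 per group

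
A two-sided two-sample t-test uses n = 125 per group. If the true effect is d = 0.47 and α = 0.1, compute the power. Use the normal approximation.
Power ≈ 0.98

Power calculation (two-sample t-test, normal approximation):
z_β = d · √(n/2) - z_{α/2}
z_β = 0.47 · √(125/2) - 1.645
z_β = 0.47 · 7.906 - 1.645
z_β = 2.071

Power = Φ(z_β) = Φ(2.071) ≈ 0.981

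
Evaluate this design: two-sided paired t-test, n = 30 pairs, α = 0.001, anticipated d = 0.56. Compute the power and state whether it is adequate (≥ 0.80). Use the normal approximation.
Power ≈ 0.41; the study is underpowered (power < 0.80)

Power calculation (paired t-test, normal approximation):
z_β = d · √n - z_{α/2}
z_β = 0.56 · √30 - 3.291
z_β = 0.56 · 5.477 - 3.291
z_β = -0.223

Power = Φ(z_β) = Φ(-0.223) ≈ 0.412

Effect size d = 0.56 is medium by Cohen's convention (0.2/0.5/0.8).

Threshold: power ≥ 0.80 is conventionally adequate.
Power ≈ 0.41 → the study is underpowered (power < 0.80).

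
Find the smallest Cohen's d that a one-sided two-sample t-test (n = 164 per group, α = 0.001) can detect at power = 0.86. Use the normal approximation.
d ≈ 0.46

Minimum detectable effect (two-sample t-test, normal approximation):
d = (z_α + z_β) / √(n/2)
d = (3.090 + 1.080) / √(164/2)
d = 4.171 / 9.055
d ≈ 0.46

By Cohen's convention (0.2 small / 0.5 medium / 0.8 large): small effect.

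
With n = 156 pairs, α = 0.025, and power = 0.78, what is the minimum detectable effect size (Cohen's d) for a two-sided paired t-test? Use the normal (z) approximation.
d ≈ 0.24

Minimum detectable effect (paired t-test, normal approximation):
d = (z_{α/2} + z_β) / √n
d = (2.241 + 0.772) / √156
d = 3.014 / 12.490
d ≈ 0.24

By Cohen's convention (0.2 small / 0.5 medium / 0.8 large): small effect.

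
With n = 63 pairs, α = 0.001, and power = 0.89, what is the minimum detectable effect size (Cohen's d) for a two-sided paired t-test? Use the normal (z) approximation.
d ≈ 0.57

Minimum detectable effect (paired t-test, normal approximation):
d = (z_{α/2} + z_β) / √n
d = (3.291 + 1.227) / √63
d = 4.517 / 7.937
d ≈ 0.57

By Cohen's convention (0.2 small / 0.5 medium / 0.8 large): medium effect.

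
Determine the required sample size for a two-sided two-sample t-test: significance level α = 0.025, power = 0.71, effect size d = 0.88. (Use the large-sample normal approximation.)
n = 21 per group

Sample size formula (two-sample t-test, normal approximation):
n = 2 · ((z_{α/2} + z_β) / d)²

z_{α/2} = 2.241 (for α = 0.025, two-sided)
z_β = 0.553 (for power = 0.71)
d = 0.88

n = 2 · ((2.241 + 0.553) / 0.88)²
n = 2 · (3.175)²
n ≈ 20.16
Round up to the next whole number: n = 21 per group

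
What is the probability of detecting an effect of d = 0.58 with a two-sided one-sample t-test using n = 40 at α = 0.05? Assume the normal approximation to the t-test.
Power ≈ 0.96

Power calculation (one-sample t-test, normal approximation):
z_β = d · √n - z_{α/2}
z_β = 0.58 · √40 - 1.960
z_β = 0.58 · 6.325 - 1.960
z_β = 1.708

Power = Φ(z_β) = Φ(1.708) ≈ 0.956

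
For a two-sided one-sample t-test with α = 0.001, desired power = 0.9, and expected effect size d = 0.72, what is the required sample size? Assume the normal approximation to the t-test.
n = 41

Sample size formula (one-sample t-test, normal approximation):
n = ((z_{α/2} + z_β) / d)²

z_{α/2} = 3.291 (for α = 0.001, two-sided)
z_β = 1.282 (for power = 0.9)
d = 0.72

n = ((3.291 + 1.282) / 0.72)²
n = (6.351)²
n ≈ 40.34
Round up to the next whole number: n = 41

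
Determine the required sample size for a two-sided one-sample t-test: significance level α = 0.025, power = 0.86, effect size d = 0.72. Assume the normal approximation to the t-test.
n = 22

Sample size formula (one-sample t-test, normal approximation):
n = ((z_{α/2} + z_β) / d)²

z_{α/2} = 2.241 (for α = 0.025, two-sided)
z_β = 1.080 (for power = 0.86)
d = 0.72

n = ((2.241 + 1.080) / 0.72)²
n = (4.613)²
n ≈ 21.28
Round up to the next whole number: n = 22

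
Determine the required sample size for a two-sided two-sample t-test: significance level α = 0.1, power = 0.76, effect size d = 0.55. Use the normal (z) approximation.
n = 37 per group

Sample size formula (two-sample t-test, normal approximation):
n = 2 · ((z_{α/2} + z_β) / d)²

z_{α/2} = 1.645 (for α = 0.1, two-sided)
z_β = 0.706 (for power = 0.76)
d = 0.55

n = 2 · ((1.645 + 0.706) / 0.55)²
n = 2 · (4.275)²
n ≈ 36.55
Round up to the next whole number: n = 37 per group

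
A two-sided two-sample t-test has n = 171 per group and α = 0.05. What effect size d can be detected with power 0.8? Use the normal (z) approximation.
d ≈ 0.30

Minimum detectable effect (two-sample t-test, normal approximation):
d = (z_{α/2} + z_β) / √(n/2)
d = (1.960 + 0.842) / √(171/2)
d = 2.802 / 9.247
d ≈ 0.30

By Cohen's convention (0.2 small / 0.5 medium / 0.8 large): small effect.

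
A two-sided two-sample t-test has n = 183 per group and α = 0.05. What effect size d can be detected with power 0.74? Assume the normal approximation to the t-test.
d ≈ 0.27

Minimum detectable effect (two-sample t-test, normal approximation):
d = (z_{α/2} + z_β) / √(n/2)
d = (1.960 + 0.643) / √(183/2)
d = 2.603 / 9.566
d ≈ 0.27

By Cohen's convention (0.2 small / 0.5 medium / 0.8 large): small effect.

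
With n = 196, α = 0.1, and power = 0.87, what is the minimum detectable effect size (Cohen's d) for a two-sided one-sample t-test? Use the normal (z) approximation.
d ≈ 0.20

Minimum detectable effect (one-sample t-test, normal approximation):
d = (z_{α/2} + z_β) / √n
d = (1.645 + 1.126) / √196
d = 2.771 / 14.000
d ≈ 0.20

By Cohen's convention (0.2 small / 0.5 medium / 0.8 large): small effect.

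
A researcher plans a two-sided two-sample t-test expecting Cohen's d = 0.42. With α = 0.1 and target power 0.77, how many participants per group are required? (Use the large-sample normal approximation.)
n = 65 per group

Sample size formula (two-sample t-test, normal approximation):
n = 2 · ((z_{α/2} + z_β) / d)²

z_{α/2} = 1.645 (for α = 0.1, two-sided)
z_β = 0.739 (for power = 0.77)
d = 0.42

n = 2 · ((1.645 + 0.739) / 0.42)²
n = 2 · (5.676)²
n ≈ 64.43
Round up to the next whole number: n = 65 per group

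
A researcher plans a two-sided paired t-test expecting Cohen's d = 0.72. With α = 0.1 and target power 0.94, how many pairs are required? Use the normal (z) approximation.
n = 20 pairs

Sample size formula (paired t-test, normal approximation):
n = ((z_{α/2} + z_β) / d)²

z_{α/2} = 1.645 (for α = 0.1, two-sided)
z_β = 1.555 (for power = 0.94)
d = 0.72

n = ((1.645 + 1.555) / 0.72)²
n = (4.444)²
n ≈ 19.75
Round up to the next whole number: n = 20 pairs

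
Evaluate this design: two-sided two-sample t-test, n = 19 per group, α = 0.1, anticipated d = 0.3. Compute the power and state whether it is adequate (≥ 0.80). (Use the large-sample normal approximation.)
Power ≈ 0.24; the study is underpowered (power < 0.80)

Power calculation (two-sample t-test, normal approximation):
z_β = d · √(n/2) - z_{α/2}
z_β = 0.3 · √(19/2) - 1.645
z_β = 0.3 · 3.082 - 1.645
z_β = -0.720

Power = Φ(z_β) = Φ(-0.720) ≈ 0.236

Effect size d = 0.3 is small by Cohen's convention (0.2/0.5/0.8).

Threshold: power ≥ 0.80 is conventionally adequate.
Power ≈ 0.24 → the study is underpowered (power < 0.80).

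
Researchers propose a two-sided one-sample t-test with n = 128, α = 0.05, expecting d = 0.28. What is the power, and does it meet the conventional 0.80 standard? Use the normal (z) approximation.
Power ≈ 0.89; the study is adequately powered (power ≥ 0.80)

Power calculation (one-sample t-test, normal approximation):
z_β = d · √n - z_{α/2}
z_β = 0.28 · √128 - 1.960
z_β = 0.28 · 11.314 - 1.960
z_β = 1.208

Power = Φ(z_β) = Φ(1.208) ≈ 0.886

Effect size d = 0.28 is small by Cohen's convention (0.2/0.5/0.8).

Threshold: power ≥ 0.80 is conventionally adequate.
Power ≈ 0.89 → the study is adequately powered (power ≥ 0.80).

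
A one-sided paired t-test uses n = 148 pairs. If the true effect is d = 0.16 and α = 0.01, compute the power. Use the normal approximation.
Power ≈ 0.35

Power calculation (paired t-test, normal approximation):
z_β = d · √n - z_α
z_β = 0.16 · √148 - 2.326
z_β = 0.16 · 12.166 - 2.326
z_β = -0.380

Power = Φ(z_β) = Φ(-0.380) ≈ 0.352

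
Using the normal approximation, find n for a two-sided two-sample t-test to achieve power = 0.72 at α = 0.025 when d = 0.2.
n = 399 per group

Sample size formula (two-sample t-test, normal approximation):
n = 2 · ((z_{α/2} + z_β) / d)²

z_{α/2} = 2.241 (for α = 0.025, two-sided)
z_β = 0.583 (for power = 0.72)
d = 0.2

n = 2 · ((2.241 + 0.583) / 0.2)²
n = 2 · (14.120)²
n ≈ 398.75
Round up to the next whole number: n = 399 per group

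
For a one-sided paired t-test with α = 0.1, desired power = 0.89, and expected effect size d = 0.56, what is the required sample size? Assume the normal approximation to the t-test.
n = 21 pairs

Sample size formula (paired t-test, normal approximation):
n = ((z_α + z_β) / d)²

z_α = 1.282 (for α = 0.1, one-sided)
z_β = 1.227 (for power = 0.89)
d = 0.56

n = ((1.282 + 1.227) / 0.56)²
n = (4.480)²
n ≈ 20.07
Round up to the next whole number: n = 21 pairs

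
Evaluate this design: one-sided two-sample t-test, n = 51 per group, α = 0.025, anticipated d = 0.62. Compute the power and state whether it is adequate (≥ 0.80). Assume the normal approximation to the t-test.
Power ≈ 0.88; the study is adequately powered (power ≥ 0.80)

Power calculation (two-sample t-test, normal approximation):
z_β = d · √(n/2) - z_α
z_β = 0.62 · √(51/2) - 1.960
z_β = 0.62 · 5.050 - 1.960
z_β = 1.171

Power = Φ(z_β) = Φ(1.171) ≈ 0.879

Effect size d = 0.62 is medium by Cohen's convention (0.2/0.5/0.8).

Threshold: power ≥ 0.80 is conventionally adequate.
Power ≈ 0.88 → the study is adequately powered (power ≥ 0.80).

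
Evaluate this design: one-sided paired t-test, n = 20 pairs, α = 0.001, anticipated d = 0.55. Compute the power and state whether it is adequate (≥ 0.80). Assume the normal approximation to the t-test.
Power ≈ 0.26; the study is underpowered (power < 0.80)

Power calculation (paired t-test, normal approximation):
z_β = d · √n - z_α
z_β = 0.55 · √20 - 3.090
z_β = 0.55 · 4.472 - 3.090
z_β = -0.631

Power = Φ(z_β) = Φ(-0.631) ≈ 0.264

Effect size d = 0.55 is medium by Cohen's convention (0.2/0.5/0.8).

Threshold: power ≥ 0.80 is conventionally adequate.
Power ≈ 0.26 → the study is underpowered (power < 0.80).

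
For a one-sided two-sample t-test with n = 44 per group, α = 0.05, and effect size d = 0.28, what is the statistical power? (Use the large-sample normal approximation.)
Power ≈ 0.37

Power calculation (two-sample t-test, normal approximation):
z_β = d · √(n/2) - z_α
z_β = 0.28 · √(44/2) - 1.645
z_β = 0.28 · 4.690 - 1.645
z_β = -0.332

Power = Φ(z_β) = Φ(-0.332) ≈ 0.370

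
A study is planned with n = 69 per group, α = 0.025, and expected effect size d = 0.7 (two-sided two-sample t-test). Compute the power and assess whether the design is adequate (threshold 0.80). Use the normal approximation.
Power ≈ 0.97; the study is adequately powered (power ≥ 0.80)

Power calculation (two-sample t-test, normal approximation):
z_β = d · √(n/2) - z_{α/2}
z_β = 0.7 · √(69/2) - 2.241
z_β = 0.7 · 5.874 - 2.241
z_β = 1.870

Power = Φ(z_β) = Φ(1.870) ≈ 0.969

Effect size d = 0.7 is medium by Cohen's convention (0.2/0.5/0.8).

Threshold: power ≥ 0.80 is conventionally adequate.
Power ≈ 0.97 → the study is adequately powered (power ≥ 0.80).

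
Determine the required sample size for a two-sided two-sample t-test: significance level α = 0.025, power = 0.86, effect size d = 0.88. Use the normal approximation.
n = 29 per group

Sample size formula (two-sample t-test, normal approximation):
n = 2 · ((z_{α/2} + z_β) / d)²

z_{α/2} = 2.241 (for α = 0.025, two-sided)
z_β = 1.080 (for power = 0.86)
d = 0.88

n = 2 · ((2.241 + 1.080) / 0.88)²
n = 2 · (3.774)²
n ≈ 28.49
Round up to the next whole number: n = 29 per group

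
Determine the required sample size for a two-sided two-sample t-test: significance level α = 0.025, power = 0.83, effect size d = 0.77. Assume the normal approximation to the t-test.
n = 35 per group

Sample size formula (two-sample t-test, normal approximation):
n = 2 · ((z_{α/2} + z_β) / d)²

z_{α/2} = 2.241 (for α = 0.025, two-sided)
z_β = 0.954 (for power = 0.83)
d = 0.77

n = 2 · ((2.241 + 0.954) / 0.77)²
n = 2 · (4.149)²
n ≈ 34.43
Round up to the next whole number: n = 35 per group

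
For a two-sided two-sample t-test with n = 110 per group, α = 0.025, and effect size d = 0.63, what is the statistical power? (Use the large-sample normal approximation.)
Power ≈ 0.99

Power calculation (two-sample t-test, normal approximation):
z_β = d · √(n/2) - z_{α/2}
z_β = 0.63 · √(110/2) - 2.241
z_β = 0.63 · 7.416 - 2.241
z_β = 2.431

Power = Φ(z_β) = Φ(2.431) ≈ 0.992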